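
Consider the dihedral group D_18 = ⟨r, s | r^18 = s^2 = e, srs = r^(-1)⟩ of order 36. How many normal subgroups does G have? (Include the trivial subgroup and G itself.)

9

G has 45 subgroups. Checking conjugation-invariance by order — order 1: 1/1 normal; order 2: 1/19 normal; order 3: 1/1 normal; order 4: 0/9 normal; order 6: 1/7 normal; order 9: 1/1 normal; order 12: 0/3 normal; order 18: 3/3 normal; order 36: 1/1 normal.
Total normal subgroups: 9.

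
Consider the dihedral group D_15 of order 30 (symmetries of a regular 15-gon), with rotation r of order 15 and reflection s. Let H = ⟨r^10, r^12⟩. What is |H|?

|⟨r^10⟩| = 3 and |⟨r^12⟩| = 5, so |H| is a multiple of lcm(3, 5) = 15 and divides |G| = 30.
Closing under the operation: H = {e, r, r^2, r^3, r^4, r^5, r^6, r^7, r^8, r^9, r^10, r^11, r^12, r^13, r^14}, so |H| = 15.

15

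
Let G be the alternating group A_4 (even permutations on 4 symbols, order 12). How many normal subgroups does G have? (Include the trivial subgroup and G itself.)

3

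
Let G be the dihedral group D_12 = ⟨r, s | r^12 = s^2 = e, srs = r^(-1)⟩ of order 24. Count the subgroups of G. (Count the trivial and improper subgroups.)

34

|G| = 24, so by Lagrange every subgroup order divides 24. Divisors: 1, 2, 3, 4, 6, 8, 12, 24.
Subgroups by order — order 1: 1; order 2: 13; order 3: 1; order 4: 7; order 6: 5; order 8: 3; order 12: 3; order 24: 1.
Total: 1 + 13 + 1 + 7 + 5 + 3 + 3 + 1 = 34.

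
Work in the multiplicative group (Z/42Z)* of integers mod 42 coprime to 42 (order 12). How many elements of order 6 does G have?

6

The elements of order 6 are: 5, 11, 17, 19, 23, 31.
That's 6.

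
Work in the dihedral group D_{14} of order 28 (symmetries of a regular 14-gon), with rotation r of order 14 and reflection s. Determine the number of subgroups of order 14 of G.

|G| = 28 and 14 | 28, so subgroups of order 14 are possible by Lagrange.
The subgroups of order 14 are: {e, r, r^2, r^3, r^4, r^5, r^6, r^7, r^8, r^9, r^10, r^11, r^12, r^13}; {e, r^2, r^4, r^6, r^8, r^10, r^12, s, r^2s, r^4s, r^6s, r^8s, r^10s, r^12s}; {e, r^2, r^4, r^6, r^8, r^10, r^12, rs, r^3s, r^5s, r^7s, r^9s, r^11s, r^13s}.
So G has 3 subgroups of order 14.

3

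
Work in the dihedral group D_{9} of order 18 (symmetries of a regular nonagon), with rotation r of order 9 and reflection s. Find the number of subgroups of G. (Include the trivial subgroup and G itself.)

16

|G| = 18, so by Lagrange every subgroup order divides 18. Divisors: 1, 2, 3, 6, 9, 18.
Subgroups by order — order 1: 1; order 2: 9; order 3: 1; order 6: 3; order 9: 1; order 18: 1.
Total: 1 + 9 + 1 + 3 + 1 + 1 = 16.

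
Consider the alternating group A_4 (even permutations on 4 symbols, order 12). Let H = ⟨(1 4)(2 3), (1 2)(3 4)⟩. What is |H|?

4

|⟨(1 4)(2 3)⟩| = 2 and |⟨(1 2)(3 4)⟩| = 2, so |H| is a multiple of lcm(2, 2) = 2 and divides |G| = 12.
Closing under the operation: H = {e, (1 2)(3 4), (1 3)(2 4), (1 4)(2 3)}, so |H| = 4.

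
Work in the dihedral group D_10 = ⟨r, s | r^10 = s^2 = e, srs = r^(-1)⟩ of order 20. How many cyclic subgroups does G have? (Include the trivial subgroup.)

Each element a generates a cyclic subgroup ⟨a⟩; distinct elements may generate the same one (a cyclic group of order d has φ(d) generators).
Cyclic subgroups by order — order 1: 1; order 2: 11; order 5: 1; order 10: 1.
Total: 14.

14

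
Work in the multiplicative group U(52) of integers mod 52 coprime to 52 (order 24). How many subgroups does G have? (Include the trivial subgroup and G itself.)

16

|G| = 24, so by Lagrange every subgroup order divides 24. Divisors: 1, 2, 3, 4, 6, 8, 12, 24.
Subgroups by order — order 1: 1; order 2: 3; order 3: 1; order 4: 3; order 6: 3; order 8: 1; order 12: 3; order 24: 1.
Total: 1 + 3 + 1 + 3 + 3 + 1 + 3 + 1 = 16.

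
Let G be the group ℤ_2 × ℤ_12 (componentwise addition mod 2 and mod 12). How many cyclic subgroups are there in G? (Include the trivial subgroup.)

Each element a generates a cyclic subgroup ⟨a⟩; distinct elements may generate the same one (a cyclic group of order d has φ(d) generators).
Cyclic subgroups by order — order 1: 1; order 2: 3; order 3: 1; order 4: 2; order 6: 3; order 12: 2.
Total: 12.

12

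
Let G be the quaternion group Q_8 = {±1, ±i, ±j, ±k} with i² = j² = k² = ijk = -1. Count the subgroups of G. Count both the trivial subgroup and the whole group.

6

|G| = 8, so by Lagrange every subgroup order divides 8. Divisors: 1, 2, 4, 8.
Subgroups by order — order 1: 1; order 2: 1; order 4: 3; order 8: 1.
Total: 1 + 1 + 3 + 1 = 6.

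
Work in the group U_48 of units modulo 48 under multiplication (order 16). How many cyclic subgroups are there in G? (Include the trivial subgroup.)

12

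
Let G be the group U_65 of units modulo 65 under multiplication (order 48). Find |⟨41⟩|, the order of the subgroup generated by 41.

12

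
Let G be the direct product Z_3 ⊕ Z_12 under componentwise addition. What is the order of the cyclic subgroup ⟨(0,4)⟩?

The order of (0,4) in Z_3 × Z_12 is lcm(ord(0) in Z_3, ord(4) in Z_12).
ord(0) = 1 and ord(4) = 3, so |⟨(0,4)⟩| = lcm(1, 3) = 3.

3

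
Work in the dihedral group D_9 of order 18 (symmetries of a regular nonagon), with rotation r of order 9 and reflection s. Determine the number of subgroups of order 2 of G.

|G| = 18 and 2 | 18, so subgroups of order 2 are possible by Lagrange.
The subgroups of order 2 are: {e, r^2s}; {e, r^3s}; {e, r^4s}; {e, r^5s}; … (9 in all).
So G has 9 subgroups of order 2.

9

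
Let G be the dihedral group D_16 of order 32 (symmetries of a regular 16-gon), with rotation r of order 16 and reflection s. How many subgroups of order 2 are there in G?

17

|G| = 32 and 2 | 32, so subgroups of order 2 are possible by Lagrange.
The subgroups of order 2 are: {e, r^10s}; {e, r^11s}; {e, r^12s}; {e, r^13s}; … (17 in all).
So G has 17 subgroups of order 2.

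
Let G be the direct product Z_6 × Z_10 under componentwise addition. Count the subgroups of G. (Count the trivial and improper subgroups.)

20

|G| = 60, so by Lagrange every subgroup order divides 60. Divisors: 1, 2, 3, 4, 5, 6, 10, 12, 15, 20, 30, 60.
Subgroups by order — order 1: 1; order 2: 3; order 3: 1; order 4: 1; order 5: 1; order 6: 3; order 10: 3; order 12: 1; order 15: 1; order 20: 1; order 30: 3; order 60: 1.
Total: 1 + 3 + 1 + 1 + 1 + 3 + 3 + 1 + 1 + 1 + 3 + 1 = 20.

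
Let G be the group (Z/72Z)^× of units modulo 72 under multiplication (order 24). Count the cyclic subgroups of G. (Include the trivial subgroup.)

A cyclic subgroup of order d is generated by each of its φ(d) elements of order d, so the cyclic subgroups of order d number (#elements of order d)/φ(d).
Cyclic subgroups by order — order 1: 1; order 2: 7; order 3: 1; order 6: 7.
Total: 16.

16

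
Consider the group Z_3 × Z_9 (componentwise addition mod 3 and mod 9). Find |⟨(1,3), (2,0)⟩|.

|⟨(1,3)⟩| = 3 and |⟨(2,0)⟩| = 3, so |H| is a multiple of lcm(3, 3) = 3 and divides |G| = 27.
Closing under the operation: H = {(0,0), (0,3), (0,6), (1,0), (1,3), (1,6), (2,0), (2,3), (2,6)}, so |H| = 9.

9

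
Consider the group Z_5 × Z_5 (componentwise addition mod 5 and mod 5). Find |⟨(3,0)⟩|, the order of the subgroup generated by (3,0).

5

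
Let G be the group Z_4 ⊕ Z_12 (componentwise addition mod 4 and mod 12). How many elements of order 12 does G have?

An element (a,b) has order lcm(ord(a), ord(b)); count pairs with lcm equal to 12.
Enumerating gives 24 such elements.

24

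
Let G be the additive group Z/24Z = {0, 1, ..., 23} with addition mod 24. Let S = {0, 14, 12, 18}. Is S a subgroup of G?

No

18 ∈ S but its inverse 6 ∉ S, so S is not a subgroup.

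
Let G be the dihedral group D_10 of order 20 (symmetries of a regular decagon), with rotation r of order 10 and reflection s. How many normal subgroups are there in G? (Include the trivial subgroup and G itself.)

7

G has 22 subgroups. Checking conjugation-invariance by order — order 1: 1/1 normal; order 2: 1/11 normal; order 4: 0/5 normal; order 5: 1/1 normal; order 10: 3/3 normal; order 20: 1/1 normal.
Total normal subgroups: 7.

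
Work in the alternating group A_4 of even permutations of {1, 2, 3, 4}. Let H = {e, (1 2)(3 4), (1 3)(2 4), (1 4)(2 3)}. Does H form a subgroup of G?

|H| = 4 divides |G| = 12, consistent with Lagrange.
H contains the identity, every element's inverse is in H, and H is closed under ∘: it is a subgroup.

Yes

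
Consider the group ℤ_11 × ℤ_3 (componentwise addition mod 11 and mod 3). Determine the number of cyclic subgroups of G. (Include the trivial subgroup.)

4

A cyclic subgroup of order d is generated by each of its φ(d) elements of order d, so the cyclic subgroups of order d number (#elements of order d)/φ(d).
Cyclic subgroups by order — order 1: 1; order 3: 1; order 11: 1; order 33: 1.
Total: 4.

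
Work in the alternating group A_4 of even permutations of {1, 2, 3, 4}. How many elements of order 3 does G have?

8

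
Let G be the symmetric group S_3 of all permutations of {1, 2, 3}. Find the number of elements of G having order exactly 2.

3

The elements of order 2 are: (2 3), (1 2), (1 3).
That's 3.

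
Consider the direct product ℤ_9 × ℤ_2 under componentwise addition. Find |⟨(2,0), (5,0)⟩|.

9

|⟨(2,0)⟩| = 9 and |⟨(5,0)⟩| = 9, so |H| is a multiple of lcm(9, 9) = 9 and divides |G| = 18.
Closing under the operation: H = {(0,0), (1,0), (2,0), (3,0), (4,0), (5,0), (6,0), (7,0), (8,0)}, so |H| = 9.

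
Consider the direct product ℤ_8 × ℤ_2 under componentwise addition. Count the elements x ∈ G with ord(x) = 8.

An element (a,b) has order lcm(ord(a), ord(b)); count pairs with lcm equal to 8.
Enumerating gives 8 such elements.

8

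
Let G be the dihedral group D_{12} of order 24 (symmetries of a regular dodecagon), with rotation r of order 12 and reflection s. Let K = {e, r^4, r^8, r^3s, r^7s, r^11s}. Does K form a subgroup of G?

Yes

|K| = 6 divides |G| = 24, consistent with Lagrange.
K contains the identity, every element's inverse is in K, and K is closed under ·: it is a subgroup.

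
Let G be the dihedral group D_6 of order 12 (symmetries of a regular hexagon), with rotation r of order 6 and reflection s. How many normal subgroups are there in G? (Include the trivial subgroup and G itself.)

G has 16 subgroups. Checking conjugation-invariance by order — order 1: 1/1 normal; order 2: 1/7 normal; order 3: 1/1 normal; order 4: 0/3 normal; order 6: 3/3 normal; order 12: 1/1 normal.
Total normal subgroups: 7.

7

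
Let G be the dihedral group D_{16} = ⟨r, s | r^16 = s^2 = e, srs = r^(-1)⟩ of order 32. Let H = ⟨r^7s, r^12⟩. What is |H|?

|⟨r^7s⟩| = 2 and |⟨r^12⟩| = 4, so |H| is a multiple of lcm(2, 4) = 4 and divides |G| = 32.
Closing under the operation: H = {e, r^4, r^8, r^12, r^3s, r^7s, r^11s, r^15s}, so |H| = 8.

8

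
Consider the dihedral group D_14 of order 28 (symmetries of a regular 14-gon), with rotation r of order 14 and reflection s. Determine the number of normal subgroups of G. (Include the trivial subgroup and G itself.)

G has 28 subgroups. Checking conjugation-invariance by order — order 1: 1/1 normal; order 2: 1/15 normal; order 4: 0/7 normal; order 7: 1/1 normal; order 14: 3/3 normal; order 28: 1/1 normal.
Total normal subgroups: 7.

7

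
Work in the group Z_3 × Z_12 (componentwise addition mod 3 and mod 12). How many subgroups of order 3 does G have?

4

|G| = 36 and 3 | 36, so subgroups of order 3 are possible by Lagrange.
The subgroups of order 3 are: {(0,0), (0,4), (0,8)}; {(0,0), (1,0), (2,0)}; {(0,0), (1,4), (2,8)}; {(0,0), (1,8), (2,4)}.
So G has 4 subgroups of order 3.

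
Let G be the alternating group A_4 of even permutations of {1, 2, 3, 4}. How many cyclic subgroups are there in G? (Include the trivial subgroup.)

8

A cyclic subgroup of order d is generated by each of its φ(d) elements of order d, so the cyclic subgroups of order d number (#elements of order d)/φ(d).
Cyclic subgroups by order — order 1: 1; order 2: 3; order 3: 4.
Total: 8.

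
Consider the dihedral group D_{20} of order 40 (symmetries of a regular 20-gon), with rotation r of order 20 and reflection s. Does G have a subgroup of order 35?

35 does not divide |G| = 40, so by Lagrange no subgroup of order 35 exists.

No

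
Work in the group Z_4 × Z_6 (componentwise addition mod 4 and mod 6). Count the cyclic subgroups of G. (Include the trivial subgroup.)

12

Group the elements of G by the cyclic subgroup they generate; each cyclic subgroup of order d accounts for φ(d) elements.
Cyclic subgroups by order — order 1: 1; order 2: 3; order 3: 1; order 4: 2; order 6: 3; order 12: 2.
Total: 12.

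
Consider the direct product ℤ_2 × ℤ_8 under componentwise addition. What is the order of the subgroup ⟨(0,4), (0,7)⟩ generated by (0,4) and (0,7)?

8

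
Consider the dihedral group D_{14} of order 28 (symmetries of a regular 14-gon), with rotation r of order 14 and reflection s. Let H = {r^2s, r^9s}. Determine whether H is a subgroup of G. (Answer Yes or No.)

No

The identity e ∉ H, so H is not a subgroup.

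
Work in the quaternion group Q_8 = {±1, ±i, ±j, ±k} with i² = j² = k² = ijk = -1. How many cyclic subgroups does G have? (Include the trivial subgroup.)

5

Group the elements of G by the cyclic subgroup they generate; each cyclic subgroup of order d accounts for φ(d) elements.
Cyclic subgroups by order — order 1: 1; order 2: 1; order 4: 3.
Total: 5.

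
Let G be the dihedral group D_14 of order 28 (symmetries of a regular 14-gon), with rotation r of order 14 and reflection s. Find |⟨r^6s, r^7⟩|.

|⟨r^6s⟩| = 2 and |⟨r^7⟩| = 2, so |H| is a multiple of lcm(2, 2) = 2 and divides |G| = 28.
Closing under the operation: H = {e, r^7, r^6s, r^13s}, so |H| = 4.

4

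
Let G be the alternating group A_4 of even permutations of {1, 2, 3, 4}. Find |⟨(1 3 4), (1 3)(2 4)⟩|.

12

|⟨(1 3 4)⟩| = 3 and |⟨(1 3)(2 4)⟩| = 2, so |H| is a multiple of lcm(3, 2) = 6 and divides |G| = 12.
Closing {(1 3 4), (1 3)(2 4)} under the group operation gives all of G, so |H| = 12.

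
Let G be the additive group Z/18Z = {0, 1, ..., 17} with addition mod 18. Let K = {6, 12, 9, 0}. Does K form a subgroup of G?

|K| = 4 does not divide |G| = 18, so by Lagrange K is not a subgroup.

No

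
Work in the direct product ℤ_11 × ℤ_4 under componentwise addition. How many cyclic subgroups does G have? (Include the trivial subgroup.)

6

Group the elements of G by the cyclic subgroup they generate; each cyclic subgroup of order d accounts for φ(d) elements.
Cyclic subgroups by order — order 1: 1; order 2: 1; order 4: 1; order 11: 1; order 22: 1; order 44: 1.
Total: 6.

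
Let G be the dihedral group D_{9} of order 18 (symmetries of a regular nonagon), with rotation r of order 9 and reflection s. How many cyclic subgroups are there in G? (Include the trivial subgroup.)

12

A cyclic subgroup of order d is generated by each of its φ(d) elements of order d, so the cyclic subgroups of order d number (#elements of order d)/φ(d).
Cyclic subgroups by order — order 1: 1; order 2: 9; order 3: 1; order 9: 1.
Total: 12.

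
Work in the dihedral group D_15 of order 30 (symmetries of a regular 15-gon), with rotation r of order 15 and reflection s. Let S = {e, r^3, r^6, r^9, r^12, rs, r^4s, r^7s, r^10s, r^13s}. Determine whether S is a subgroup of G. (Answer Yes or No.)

Yes

|S| = 10 divides |G| = 30, consistent with Lagrange.
S contains the identity, every element's inverse is in S, and S is closed under ·: it is a subgroup.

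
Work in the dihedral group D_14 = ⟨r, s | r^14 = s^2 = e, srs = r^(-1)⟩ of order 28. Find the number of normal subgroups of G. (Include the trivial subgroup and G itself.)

7

G has 28 subgroups. Checking conjugation-invariance by order — order 1: 1/1 normal; order 2: 1/15 normal; order 4: 0/7 normal; order 7: 1/1 normal; order 14: 3/3 normal; order 28: 1/1 normal.
Total normal subgroups: 7.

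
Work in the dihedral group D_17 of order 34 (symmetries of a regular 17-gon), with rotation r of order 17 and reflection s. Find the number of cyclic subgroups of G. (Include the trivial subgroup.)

Each element a generates a cyclic subgroup ⟨a⟩; distinct elements may generate the same one (a cyclic group of order d has φ(d) generators).
Cyclic subgroups by order — order 1: 1; order 2: 17; order 17: 1.
Total: 19.

19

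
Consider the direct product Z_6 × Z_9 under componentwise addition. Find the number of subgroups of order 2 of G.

1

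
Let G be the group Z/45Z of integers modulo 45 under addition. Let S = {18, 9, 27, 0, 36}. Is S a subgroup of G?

|S| = 5 divides |G| = 45, consistent with Lagrange.
S contains the identity, every element's inverse is in S, and S is closed under +: it is a subgroup.
In fact S = ⟨18⟩.

Yes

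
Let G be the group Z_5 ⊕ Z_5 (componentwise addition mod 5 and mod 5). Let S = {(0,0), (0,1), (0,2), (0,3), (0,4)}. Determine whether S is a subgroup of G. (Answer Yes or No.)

Yes

|S| = 5 divides |G| = 25, consistent with Lagrange.
S contains the identity, every element's inverse is in S, and S is closed under +: it is a subgroup.
In fact S = ⟨(0,1)⟩.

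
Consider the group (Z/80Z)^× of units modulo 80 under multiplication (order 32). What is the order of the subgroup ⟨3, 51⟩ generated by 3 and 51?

|⟨3⟩| = 4 and |⟨51⟩| = 4, so |H| is a multiple of lcm(4, 4) = 4 and divides |G| = 32.
Closing under the operation: H = {1, 3, 9, 11, 17, 19, 27, 33, 41, 43, 49, 51, 57, 59, 67, 73}, so |H| = 16.

16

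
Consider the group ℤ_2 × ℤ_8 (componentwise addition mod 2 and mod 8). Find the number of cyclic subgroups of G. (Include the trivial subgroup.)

A cyclic subgroup of order d is generated by each of its φ(d) elements of order d, so the cyclic subgroups of order d number (#elements of order d)/φ(d).
Cyclic subgroups by order — order 1: 1; order 2: 3; order 4: 2; order 8: 2.
Total: 8.

8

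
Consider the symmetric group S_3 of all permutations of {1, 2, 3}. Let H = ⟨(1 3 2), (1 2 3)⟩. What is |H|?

3

|⟨(1 3 2)⟩| = 3 and |⟨(1 2 3)⟩| = 3, so |H| is a multiple of lcm(3, 3) = 3 and divides |G| = 6.
Closing under the operation: H = {e, (1 2 3), (1 3 2)}, so |H| = 3.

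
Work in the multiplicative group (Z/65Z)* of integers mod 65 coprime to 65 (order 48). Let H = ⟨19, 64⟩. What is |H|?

|⟨19⟩| = 12 and |⟨64⟩| = 2, so |H| is a multiple of lcm(12, 2) = 12 and divides |G| = 48.
Closing under the operation: H = {1, 4, 6, 9, 11, 14, 16, 19, 21, 24, 29, 31, 34, 36, 41, 44, 46, 49, 51, 54, 56, 59, 61, 64}, so |H| = 24.

24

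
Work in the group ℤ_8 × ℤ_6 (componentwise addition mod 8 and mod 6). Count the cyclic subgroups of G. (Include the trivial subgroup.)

16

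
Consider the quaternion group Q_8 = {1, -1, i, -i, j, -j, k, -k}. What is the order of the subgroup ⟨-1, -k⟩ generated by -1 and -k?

4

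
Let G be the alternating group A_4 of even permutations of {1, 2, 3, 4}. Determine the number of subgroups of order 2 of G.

3

|G| = 12 and 2 | 12, so subgroups of order 2 are possible by Lagrange.
The subgroups of order 2 are: {e, (1 2)(3 4)}; {e, (1 3)(2 4)}; {e, (1 4)(2 3)}.
So G has 3 subgroups of order 2.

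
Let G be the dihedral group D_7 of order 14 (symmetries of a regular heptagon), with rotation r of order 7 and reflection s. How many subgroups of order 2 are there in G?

|G| = 14 and 2 | 14, so subgroups of order 2 are possible by Lagrange.
The subgroups of order 2 are: {e, r^2s}; {e, r^3s}; {e, r^4s}; {e, r^5s}; … (7 in all).
So G has 7 subgroups of order 2.

7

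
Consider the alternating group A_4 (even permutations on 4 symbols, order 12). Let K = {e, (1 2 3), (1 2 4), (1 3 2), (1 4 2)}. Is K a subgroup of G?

|K| = 5 does not divide |G| = 12, so by Lagrange K is not a subgroup.

No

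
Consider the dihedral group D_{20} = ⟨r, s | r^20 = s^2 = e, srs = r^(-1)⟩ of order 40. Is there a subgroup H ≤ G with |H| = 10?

Yes

10 | 40. A subgroup of order 10 is {e, r^2, r^4, r^6, r^8, r^10, r^12, r^14, r^16, r^18}.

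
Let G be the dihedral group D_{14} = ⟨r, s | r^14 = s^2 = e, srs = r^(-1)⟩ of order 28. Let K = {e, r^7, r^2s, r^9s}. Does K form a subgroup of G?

|K| = 4 divides |G| = 28, consistent with Lagrange.
K contains the identity, every element's inverse is in K, and K is closed under ·: it is a subgroup.

Yes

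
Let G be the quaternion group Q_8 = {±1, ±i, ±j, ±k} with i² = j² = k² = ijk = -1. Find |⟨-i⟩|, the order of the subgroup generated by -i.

Computing powers of -i: the smallest k with (-i)^k = e is k = 4.

4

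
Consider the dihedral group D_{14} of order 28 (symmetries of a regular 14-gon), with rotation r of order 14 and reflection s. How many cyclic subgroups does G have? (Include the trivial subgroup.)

Group the elements of G by the cyclic subgroup they generate; each cyclic subgroup of order d accounts for φ(d) elements.
Cyclic subgroups by order — order 1: 1; order 2: 15; order 7: 1; order 14: 1.
Total: 18.

18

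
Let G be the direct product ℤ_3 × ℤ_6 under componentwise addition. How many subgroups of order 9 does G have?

1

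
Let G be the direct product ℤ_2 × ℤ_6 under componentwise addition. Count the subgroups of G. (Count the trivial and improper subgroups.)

|G| = 12, so by Lagrange every subgroup order divides 12. Divisors: 1, 2, 3, 4, 6, 12.
Subgroups by order — order 1: 1; order 2: 3; order 3: 1; order 4: 1; order 6: 3; order 12: 1.
Total: 1 + 3 + 1 + 1 + 3 + 1 = 10.

10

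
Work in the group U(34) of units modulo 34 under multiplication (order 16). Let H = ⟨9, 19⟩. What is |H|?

|⟨9⟩| = 8 and |⟨19⟩| = 8, so |H| is a multiple of lcm(8, 8) = 8 and divides |G| = 16.
Closing under the operation: H = {1, 9, 13, 15, 19, 21, 25, 33}, so |H| = 8.

8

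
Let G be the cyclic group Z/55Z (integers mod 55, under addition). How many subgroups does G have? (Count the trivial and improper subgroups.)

Subgroups of the cyclic group Z/55Z correspond bijectively to divisors of 55.
Divisors of 55: 1, 5, 11, 55.
So Z/55Z has 4 subgroups.

4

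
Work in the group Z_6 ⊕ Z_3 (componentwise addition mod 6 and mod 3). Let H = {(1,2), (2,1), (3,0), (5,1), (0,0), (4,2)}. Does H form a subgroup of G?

Yes

|H| = 6 divides |G| = 18, consistent with Lagrange.
H contains the identity, every element's inverse is in H, and H is closed under +: it is a subgroup.
In fact H = ⟨(1,2)⟩.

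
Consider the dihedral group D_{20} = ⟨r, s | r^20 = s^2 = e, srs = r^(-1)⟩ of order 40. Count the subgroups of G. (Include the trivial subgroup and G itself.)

|G| = 40, so by Lagrange every subgroup order divides 40. Divisors: 1, 2, 4, 5, 8, 10, 20, 40.
Subgroups by order — order 1: 1; order 2: 21; order 4: 11; order 5: 1; order 8: 5; order 10: 5; order 20: 3; order 40: 1.
Total: 1 + 21 + 11 + 1 + 5 + 5 + 3 + 1 = 48.

48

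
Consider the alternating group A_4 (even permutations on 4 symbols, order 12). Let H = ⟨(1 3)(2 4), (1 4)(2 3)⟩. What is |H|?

|⟨(1 3)(2 4)⟩| = 2 and |⟨(1 4)(2 3)⟩| = 2, so |H| is a multiple of lcm(2, 2) = 2 and divides |G| = 12.
Closing under the operation: H = {e, (1 2)(3 4), (1 3)(2 4), (1 4)(2 3)}, so |H| = 4.

4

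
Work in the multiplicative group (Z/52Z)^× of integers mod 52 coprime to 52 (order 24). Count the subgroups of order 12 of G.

3

|G| = 24 and 12 | 24, so subgroups of order 12 are possible by Lagrange.
The subgroups of order 12 are: {1, 7, 9, 11, 15, 17, 19, 25, 29, 31, 47, 49}; {1, 5, 9, 17, 21, 25, 29, 33, 37, 41, 45, 49}; {1, 3, 9, 17, 23, 25, 27, 29, 35, 43, 49, 51}.
So G has 3 subgroups of order 12.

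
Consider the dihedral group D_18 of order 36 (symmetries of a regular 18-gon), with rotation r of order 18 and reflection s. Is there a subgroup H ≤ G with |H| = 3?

Yes

3 | 36. A subgroup of order 3 is {e, r^6, r^12}.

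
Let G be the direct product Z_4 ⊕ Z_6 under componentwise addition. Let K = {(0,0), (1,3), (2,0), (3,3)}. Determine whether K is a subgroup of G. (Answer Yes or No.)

|K| = 4 divides |G| = 24, consistent with Lagrange.
K contains the identity, every element's inverse is in K, and K is closed under +: it is a subgroup.
In fact K = ⟨(3,3)⟩.

Yes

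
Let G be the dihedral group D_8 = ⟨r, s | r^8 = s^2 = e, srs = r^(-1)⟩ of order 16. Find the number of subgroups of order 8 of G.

3

|G| = 16 and 8 | 16, so subgroups of order 8 are possible by Lagrange.
The subgroups of order 8 are: {e, r, r^2, r^3, r^4, r^5, r^6, r^7}; {e, r^2, r^4, r^6, s, r^2s, r^4s, r^6s}; {e, r^2, r^4, r^6, rs, r^3s, r^5s, r^7s}.
So G has 3 subgroups of order 8.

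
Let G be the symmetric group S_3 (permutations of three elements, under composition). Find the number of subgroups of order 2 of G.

3

|G| = 6 and 2 | 6, so subgroups of order 2 are possible by Lagrange.
The subgroups of order 2 are: {e, (1 2)}; {e, (1 3)}; {e, (2 3)}.
So G has 3 subgroups of order 2.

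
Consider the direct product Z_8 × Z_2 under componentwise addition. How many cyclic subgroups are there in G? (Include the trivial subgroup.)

8

A cyclic subgroup of order d is generated by each of its φ(d) elements of order d, so the cyclic subgroups of order d number (#elements of order d)/φ(d).
Cyclic subgroups by order — order 1: 1; order 2: 3; order 4: 2; order 8: 2.
Total: 8.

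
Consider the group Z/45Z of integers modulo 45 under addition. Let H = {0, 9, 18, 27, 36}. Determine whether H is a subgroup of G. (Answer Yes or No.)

Yes

|H| = 5 divides |G| = 45, consistent with Lagrange.
H contains the identity, every element's inverse is in H, and H is closed under +: it is a subgroup.
In fact H = ⟨18⟩.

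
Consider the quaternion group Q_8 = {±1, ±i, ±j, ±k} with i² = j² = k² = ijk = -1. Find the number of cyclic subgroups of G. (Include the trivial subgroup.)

5

A cyclic subgroup of order d is generated by each of its φ(d) elements of order d, so the cyclic subgroups of order d number (#elements of order d)/φ(d).
Cyclic subgroups by order — order 1: 1; order 2: 1; order 4: 3.
Total: 5.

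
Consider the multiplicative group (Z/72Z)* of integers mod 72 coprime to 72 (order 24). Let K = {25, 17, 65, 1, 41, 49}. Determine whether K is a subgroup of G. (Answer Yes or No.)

|K| = 6 divides |G| = 24, consistent with Lagrange.
K contains the identity, every element's inverse is in K, and K is closed under ·: it is a subgroup.
In fact K = ⟨65⟩.

Yes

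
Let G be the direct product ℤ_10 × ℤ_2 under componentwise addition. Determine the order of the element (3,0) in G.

The order of (3,0) in Z_10 × Z_2 is lcm(ord(3) in Z_10, ord(0) in Z_2).
ord(3) = 10 and ord(0) = 1, so |⟨(3,0)⟩| = lcm(10, 1) = 10.

10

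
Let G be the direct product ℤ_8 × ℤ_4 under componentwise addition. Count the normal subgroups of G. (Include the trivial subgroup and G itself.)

22

G is abelian, so every subgroup is normal.
G has 22 subgroups in total, hence 22 normal subgroups.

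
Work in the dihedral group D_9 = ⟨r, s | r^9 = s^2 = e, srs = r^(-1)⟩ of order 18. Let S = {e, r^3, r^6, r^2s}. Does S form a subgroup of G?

No

|S| = 4 does not divide |G| = 18, so by Lagrange S is not a subgroup.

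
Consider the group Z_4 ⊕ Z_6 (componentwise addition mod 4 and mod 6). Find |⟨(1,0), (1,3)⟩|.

8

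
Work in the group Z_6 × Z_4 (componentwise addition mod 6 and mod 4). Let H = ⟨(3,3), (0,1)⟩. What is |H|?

8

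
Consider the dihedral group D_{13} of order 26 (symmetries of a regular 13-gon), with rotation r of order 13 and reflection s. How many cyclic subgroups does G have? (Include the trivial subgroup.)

A cyclic subgroup of order d is generated by each of its φ(d) elements of order d, so the cyclic subgroups of order d number (#elements of order d)/φ(d).
Cyclic subgroups by order — order 1: 1; order 2: 13; order 13: 1.
Total: 15.

15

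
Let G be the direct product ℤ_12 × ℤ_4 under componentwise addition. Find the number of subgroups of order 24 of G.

|G| = 48 and 24 | 48, so subgroups of order 24 are possible by Lagrange.
The subgroups of order 24 are: {(0,0), (0,1), (0,2), (0,3), (2,0), (2,1), (2,2), (2,3), (4,0), (4,1), (4,2), (4,3), (6,0), (6,1), (6,2), (6,3), (8,0), (8,1), (8,2), (8,3), (10,0), (10,1), (10,2), (10,3)}; {(0,0), (0,2), (1,0), (1,2), (2,0), (2,2), (3,0), (3,2), (4,0), (4,2), (5,0), (5,2), (6,0), (6,2), (7,0), (7,2), (8,0), (8,2), (9,0), (9,2), (10,0), (10,2), (11,0), (11,2)}; {(0,0), (0,2), (1,1), (1,3), (2,0), (2,2), (3,1), (3,3), (4,0), (4,2), (5,1), (5,3), (6,0), (6,2), (7,1), (7,3), (8,0), (8,2), (9,1), (9,3), (10,0), (10,2), (11,1), (11,3)}.
So G has 3 subgroups of order 24.

3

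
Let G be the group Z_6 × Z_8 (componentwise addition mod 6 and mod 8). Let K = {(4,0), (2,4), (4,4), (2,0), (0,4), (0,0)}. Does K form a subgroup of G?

Yes

|K| = 6 divides |G| = 48, consistent with Lagrange.
K contains the identity, every element's inverse is in K, and K is closed under +: it is a subgroup.
In fact K = ⟨(4,4)⟩.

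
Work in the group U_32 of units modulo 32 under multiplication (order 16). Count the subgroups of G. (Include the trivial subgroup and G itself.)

|G| = 16, so by Lagrange every subgroup order divides 16. Divisors: 1, 2, 4, 8, 16.
Subgroups by order — order 1: 1; order 2: 3; order 4: 3; order 8: 3; order 16: 1.
Total: 1 + 3 + 3 + 3 + 1 = 11.

11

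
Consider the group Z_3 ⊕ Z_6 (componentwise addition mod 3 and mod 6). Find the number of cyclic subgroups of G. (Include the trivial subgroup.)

Each element a generates a cyclic subgroup ⟨a⟩; distinct elements may generate the same one (a cyclic group of order d has φ(d) generators).
Cyclic subgroups by order — order 1: 1; order 2: 1; order 3: 4; order 6: 4.
Total: 10.

10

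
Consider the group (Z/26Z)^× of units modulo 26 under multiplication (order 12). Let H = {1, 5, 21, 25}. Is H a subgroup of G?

Yes

|H| = 4 divides |G| = 12, consistent with Lagrange.
H contains the identity, every element's inverse is in H, and H is closed under ·: it is a subgroup.
In fact H = ⟨21⟩.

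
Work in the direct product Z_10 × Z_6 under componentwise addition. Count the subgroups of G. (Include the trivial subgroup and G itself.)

20

|G| = 60, so by Lagrange every subgroup order divides 60. Divisors: 1, 2, 3, 4, 5, 6, 10, 12, 15, 20, 30, 60.
Subgroups by order — order 1: 1; order 2: 3; order 3: 1; order 4: 1; order 5: 1; order 6: 3; order 10: 3; order 12: 1; order 15: 1; order 20: 1; order 30: 3; order 60: 1.
Total: 1 + 3 + 1 + 1 + 1 + 3 + 3 + 1 + 1 + 1 + 3 + 1 = 20.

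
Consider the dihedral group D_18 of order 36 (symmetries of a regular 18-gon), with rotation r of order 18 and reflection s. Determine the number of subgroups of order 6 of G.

|G| = 36 and 6 | 36, so subgroups of order 6 are possible by Lagrange.
The subgroups of order 6 are: {e, r^6, r^12, r^4s, r^10s, r^16s}; {e, r^6, r^12, r^5s, r^11s, r^17s}; {e, r^6, r^12, s, r^6s, r^12s}; {e, r^6, r^12, rs, r^7s, r^13s}; … (7 in all).
So G has 7 subgroups of order 6.

7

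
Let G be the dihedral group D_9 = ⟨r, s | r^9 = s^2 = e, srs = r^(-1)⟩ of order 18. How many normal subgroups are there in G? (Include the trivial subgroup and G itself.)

G has 16 subgroups. Checking conjugation-invariance by order — order 1: 1/1 normal; order 2: 0/9 normal; order 3: 1/1 normal; order 6: 0/3 normal; order 9: 1/1 normal; order 18: 1/1 normal.
Total normal subgroups: 4.

4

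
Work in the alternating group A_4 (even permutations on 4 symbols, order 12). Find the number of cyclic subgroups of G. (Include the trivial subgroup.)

Group the elements of G by the cyclic subgroup they generate; each cyclic subgroup of order d accounts for φ(d) elements.
Cyclic subgroups by order — order 1: 1; order 2: 3; order 3: 4.
Total: 8.

8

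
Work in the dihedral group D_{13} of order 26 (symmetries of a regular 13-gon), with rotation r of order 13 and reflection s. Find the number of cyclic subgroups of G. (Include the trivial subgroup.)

15

Group the elements of G by the cyclic subgroup they generate; each cyclic subgroup of order d accounts for φ(d) elements.
Cyclic subgroups by order — order 1: 1; order 2: 13; order 13: 1.
Total: 15.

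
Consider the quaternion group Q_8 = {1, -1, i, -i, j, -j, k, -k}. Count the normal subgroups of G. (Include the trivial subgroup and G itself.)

6

G has 6 subgroups. Checking conjugation-invariance by order — order 1: 1/1 normal; order 2: 1/1 normal; order 4: 3/3 normal; order 8: 1/1 normal.
Total normal subgroups: 6.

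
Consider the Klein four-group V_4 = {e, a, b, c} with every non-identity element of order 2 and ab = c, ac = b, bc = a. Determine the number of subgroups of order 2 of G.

3

|G| = 4 and 2 | 4, so subgroups of order 2 are possible by Lagrange.
The subgroups of order 2 are: {e, a}; {e, b}; {e, c}.
So G has 3 subgroups of order 2.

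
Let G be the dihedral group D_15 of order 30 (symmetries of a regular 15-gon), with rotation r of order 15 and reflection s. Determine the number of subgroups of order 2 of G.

15

|G| = 30 and 2 | 30, so subgroups of order 2 are possible by Lagrange.
The subgroups of order 2 are: {e, r^10s}; {e, r^11s}; {e, r^12s}; {e, r^13s}; … (15 in all).
So G has 15 subgroups of order 2.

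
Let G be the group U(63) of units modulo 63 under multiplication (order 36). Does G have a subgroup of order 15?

No

15 does not divide |G| = 36, so by Lagrange no subgroup of order 15 exists.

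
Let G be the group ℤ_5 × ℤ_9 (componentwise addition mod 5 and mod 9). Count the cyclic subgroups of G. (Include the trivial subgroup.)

Group the elements of G by the cyclic subgroup they generate; each cyclic subgroup of order d accounts for φ(d) elements.
Cyclic subgroups by order — order 1: 1; order 3: 1; order 5: 1; order 9: 1; order 15: 1; order 45: 1.
Total: 6.

6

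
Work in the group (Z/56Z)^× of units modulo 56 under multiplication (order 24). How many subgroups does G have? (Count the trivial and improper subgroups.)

|G| = 24, so by Lagrange every subgroup order divides 24. Divisors: 1, 2, 3, 4, 6, 8, 12, 24.
Subgroups by order — order 1: 1; order 2: 7; order 3: 1; order 4: 7; order 6: 7; order 8: 1; order 12: 7; order 24: 1.
Total: 1 + 7 + 1 + 7 + 7 + 1 + 7 + 1 = 32.

32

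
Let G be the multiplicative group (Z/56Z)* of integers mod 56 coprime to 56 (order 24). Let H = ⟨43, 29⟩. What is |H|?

|⟨43⟩| = 2 and |⟨29⟩| = 2, so |H| is a multiple of lcm(2, 2) = 2 and divides |G| = 24.
Closing under the operation: H = {1, 15, 29, 43}, so |H| = 4.

4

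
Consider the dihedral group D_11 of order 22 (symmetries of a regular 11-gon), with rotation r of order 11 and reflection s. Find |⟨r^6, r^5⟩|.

11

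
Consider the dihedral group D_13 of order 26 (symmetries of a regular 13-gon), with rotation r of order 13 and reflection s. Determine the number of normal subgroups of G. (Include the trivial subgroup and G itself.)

G has 16 subgroups. Checking conjugation-invariance by order — order 1: 1/1 normal; order 2: 0/13 normal; order 13: 1/1 normal; order 26: 1/1 normal.
Total normal subgroups: 3.

3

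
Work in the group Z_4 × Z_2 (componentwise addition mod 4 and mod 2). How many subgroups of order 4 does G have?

3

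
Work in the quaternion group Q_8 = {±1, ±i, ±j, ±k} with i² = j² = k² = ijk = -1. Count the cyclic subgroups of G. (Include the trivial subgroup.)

Each element a generates a cyclic subgroup ⟨a⟩; distinct elements may generate the same one (a cyclic group of order d has φ(d) generators).
Cyclic subgroups by order — order 1: 1; order 2: 1; order 4: 3.
Total: 5.

5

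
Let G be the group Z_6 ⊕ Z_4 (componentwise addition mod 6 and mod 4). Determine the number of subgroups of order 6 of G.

3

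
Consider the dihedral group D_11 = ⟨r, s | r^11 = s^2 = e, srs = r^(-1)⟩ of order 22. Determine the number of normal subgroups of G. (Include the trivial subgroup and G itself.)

G has 14 subgroups. Checking conjugation-invariance by order — order 1: 1/1 normal; order 2: 0/11 normal; order 11: 1/1 normal; order 22: 1/1 normal.
Total normal subgroups: 3.

3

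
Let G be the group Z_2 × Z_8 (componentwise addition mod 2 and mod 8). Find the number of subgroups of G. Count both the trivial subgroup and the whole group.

11

|G| = 16, so by Lagrange every subgroup order divides 16. Divisors: 1, 2, 4, 8, 16.
Subgroups by order — order 1: 1; order 2: 3; order 4: 3; order 8: 3; order 16: 1.
Total: 1 + 3 + 3 + 3 + 1 = 11.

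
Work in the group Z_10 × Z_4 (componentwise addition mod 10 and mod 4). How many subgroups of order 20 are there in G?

|G| = 40 and 20 | 40, so subgroups of order 20 are possible by Lagrange.
The subgroups of order 20 are: {(0,0), (0,1), (0,2), (0,3), (2,0), (2,1), (2,2), (2,3), (4,0), (4,1), (4,2), (4,3), (6,0), (6,1), (6,2), (6,3), (8,0), (8,1), (8,2), (8,3)}; {(0,0), (0,2), (1,0), (1,2), (2,0), (2,2), (3,0), (3,2), (4,0), (4,2), (5,0), (5,2), (6,0), (6,2), (7,0), (7,2), (8,0), (8,2), (9,0), (9,2)}; {(0,0), (0,2), (1,1), (1,3), (2,0), (2,2), (3,1), (3,3), (4,0), (4,2), (5,1), (5,3), (6,0), (6,2), (7,1), (7,3), (8,0), (8,2), (9,1), (9,3)}.
So G has 3 subgroups of order 20.

3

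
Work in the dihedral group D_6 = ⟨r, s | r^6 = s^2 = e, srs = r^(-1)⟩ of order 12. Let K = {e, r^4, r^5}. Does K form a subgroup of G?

r^4 ∈ K but its inverse r^2 ∉ K, so K is not a subgroup.

No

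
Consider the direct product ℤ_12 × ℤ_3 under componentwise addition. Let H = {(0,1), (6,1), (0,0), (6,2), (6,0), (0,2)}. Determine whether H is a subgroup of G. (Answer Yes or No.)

Yes

|H| = 6 divides |G| = 36, consistent with Lagrange.
H contains the identity, every element's inverse is in H, and H is closed under +: it is a subgroup.
In fact H = ⟨(6,2)⟩.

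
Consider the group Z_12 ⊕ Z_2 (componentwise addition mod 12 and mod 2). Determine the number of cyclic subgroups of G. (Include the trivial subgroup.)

12

Each element a generates a cyclic subgroup ⟨a⟩; distinct elements may generate the same one (a cyclic group of order d has φ(d) generators).
Cyclic subgroups by order — order 1: 1; order 2: 3; order 3: 1; order 4: 2; order 6: 3; order 12: 2.
Total: 12.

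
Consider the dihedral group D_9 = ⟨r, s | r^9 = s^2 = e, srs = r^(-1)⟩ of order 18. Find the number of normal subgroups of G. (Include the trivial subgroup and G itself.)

G has 16 subgroups. Checking conjugation-invariance by order — order 1: 1/1 normal; order 2: 0/9 normal; order 3: 1/1 normal; order 6: 0/3 normal; order 9: 1/1 normal; order 18: 1/1 normal.
Total normal subgroups: 4.

4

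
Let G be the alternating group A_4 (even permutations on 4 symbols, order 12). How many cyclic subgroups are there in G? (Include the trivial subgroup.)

8

A cyclic subgroup of order d is generated by each of its φ(d) elements of order d, so the cyclic subgroups of order d number (#elements of order d)/φ(d).
Cyclic subgroups by order — order 1: 1; order 2: 3; order 3: 4.
Total: 8.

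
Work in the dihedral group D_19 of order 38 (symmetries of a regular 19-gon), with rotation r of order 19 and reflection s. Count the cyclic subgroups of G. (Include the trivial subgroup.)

Group the elements of G by the cyclic subgroup they generate; each cyclic subgroup of order d accounts for φ(d) elements.
Cyclic subgroups by order — order 1: 1; order 2: 19; order 19: 1.
Total: 21.

21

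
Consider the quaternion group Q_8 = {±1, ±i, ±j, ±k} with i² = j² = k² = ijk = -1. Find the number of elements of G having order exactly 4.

6

The elements of order 4 are: i, -i, j, -j, k, -k.
That's 6.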